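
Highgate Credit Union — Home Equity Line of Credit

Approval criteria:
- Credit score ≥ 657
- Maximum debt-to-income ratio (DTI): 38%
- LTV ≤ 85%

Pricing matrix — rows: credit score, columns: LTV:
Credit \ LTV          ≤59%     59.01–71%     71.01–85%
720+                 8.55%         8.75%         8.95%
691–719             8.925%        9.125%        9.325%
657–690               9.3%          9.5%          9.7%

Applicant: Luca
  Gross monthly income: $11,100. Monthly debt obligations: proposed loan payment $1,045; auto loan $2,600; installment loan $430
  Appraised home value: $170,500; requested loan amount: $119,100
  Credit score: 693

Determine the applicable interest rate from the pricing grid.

9.125%

Credit score 693 ≥ 657; Total monthly debts = (1,045 + 2,600 + 430) = 4,075. Debt-to-income = 4,075/11,100 = 36.7% — meets 38% limit
Loan-to-value = 119,100/170,500 = 69.9% — pass (85% max)
Row: 693 falls in 691–719. Column: 69.9% falls in 59.01–71%. Rate = 9.125%.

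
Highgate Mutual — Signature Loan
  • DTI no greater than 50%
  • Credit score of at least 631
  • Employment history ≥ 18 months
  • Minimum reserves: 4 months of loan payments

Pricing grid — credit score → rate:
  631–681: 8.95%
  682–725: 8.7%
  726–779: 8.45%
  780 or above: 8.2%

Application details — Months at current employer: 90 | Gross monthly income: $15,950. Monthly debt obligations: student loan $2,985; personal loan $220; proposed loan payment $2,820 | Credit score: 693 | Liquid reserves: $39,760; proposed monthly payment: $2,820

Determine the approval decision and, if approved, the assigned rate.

Credit score 693 ≥ 631 (meets minimum)
Employment 90 ≥ 18 months
Total monthly debts = (2,985 + 220 + 2,820) = 6,025. Debt-to-income = 6,025/15,950 = 37.8% — meets 50% limit
Reserves: 39,760 ÷ 2,820 = 14.1 months (meets 4-month minimum)
All requirements met. Score 693 falls in the 682–725 tier → 8.7%.

Approved at 8.7%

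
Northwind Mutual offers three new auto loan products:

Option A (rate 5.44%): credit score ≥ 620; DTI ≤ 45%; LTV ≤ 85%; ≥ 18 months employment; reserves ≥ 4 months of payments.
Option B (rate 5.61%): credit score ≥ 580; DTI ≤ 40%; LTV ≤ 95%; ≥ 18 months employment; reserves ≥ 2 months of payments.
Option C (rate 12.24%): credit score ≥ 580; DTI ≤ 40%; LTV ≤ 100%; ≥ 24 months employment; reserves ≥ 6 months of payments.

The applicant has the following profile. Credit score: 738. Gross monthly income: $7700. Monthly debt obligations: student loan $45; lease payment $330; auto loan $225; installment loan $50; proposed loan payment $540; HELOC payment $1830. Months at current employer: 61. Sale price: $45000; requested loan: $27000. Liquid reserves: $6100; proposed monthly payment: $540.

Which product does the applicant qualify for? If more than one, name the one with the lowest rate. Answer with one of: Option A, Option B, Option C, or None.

Option A

Total debts = (45 + 330 + 225 + 50 + 540 + 1,830) = 3,020; DTI = 3,020/7,700 = 39.2%.
LTV = 27,000/45,000 = 60%.
Reserves = 6,100/540 = 11.3 months.
Option A: score 738 ≥ 620; DTI 39.2% ≤ 45%; LTV 60% ≤ 85%; employment 61 ≥ 18 mo; reserves 11.3 ≥ 4 mo → qualifies.
Option B: score 738 ≥ 580; DTI 39.2% ≤ 40%; LTV 60% ≤ 95%; employment 61 ≥ 18 mo; reserves 11.3 ≥ 2 mo → qualifies.
Option C: score 738 ≥ 580; DTI 39.2% ≤ 40%; LTV 60% ≤ 100%; employment 61 ≥ 24 mo; reserves 11.3 ≥ 6 mo → qualifies.
Qualifying: Option A, Option B, Option C. Lowest rate is 5.44% → Option A.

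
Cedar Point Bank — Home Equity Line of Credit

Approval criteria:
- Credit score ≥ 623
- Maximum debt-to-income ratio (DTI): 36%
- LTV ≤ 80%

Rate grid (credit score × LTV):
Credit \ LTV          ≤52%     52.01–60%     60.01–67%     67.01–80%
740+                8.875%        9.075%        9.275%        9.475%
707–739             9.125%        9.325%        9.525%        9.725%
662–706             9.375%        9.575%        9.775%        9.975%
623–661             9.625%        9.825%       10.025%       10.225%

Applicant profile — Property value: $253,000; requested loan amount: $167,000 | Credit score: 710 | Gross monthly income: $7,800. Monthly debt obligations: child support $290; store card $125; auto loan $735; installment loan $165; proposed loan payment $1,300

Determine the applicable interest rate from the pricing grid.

Credit score 710 ≥ 623; Total monthly debts = (290 + 125 + 735 + 165 + 1,300) = 2,615. DTI = 2,615/7,800 = 33.5% ≤ 36%
LTV: 167,000 ÷ 253,000 = 66%, within 80% cap
Credit 710 → row 707–739; LTV 66% → column 60.01–67%. Grid cell → 9.525%.

9.525%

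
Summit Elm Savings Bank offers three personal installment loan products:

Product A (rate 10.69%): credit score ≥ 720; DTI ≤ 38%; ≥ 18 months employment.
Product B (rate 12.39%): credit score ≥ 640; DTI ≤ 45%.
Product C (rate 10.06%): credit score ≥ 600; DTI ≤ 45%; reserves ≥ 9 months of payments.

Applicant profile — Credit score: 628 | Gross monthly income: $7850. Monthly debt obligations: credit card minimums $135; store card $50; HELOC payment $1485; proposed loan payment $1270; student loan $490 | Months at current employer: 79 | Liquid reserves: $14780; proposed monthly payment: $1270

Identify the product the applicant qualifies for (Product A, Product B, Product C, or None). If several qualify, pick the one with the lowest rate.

Product C

Total debts = (135 + 50 + 1,485 + 1,270 + 490) = 3,430; DTI = 3,430/7,850 = 43.7%.
Reserves = 14,780/1,270 = 11.6 months.
Product A: score 628 < 720; DTI 43.7% > 38%; employment 79 ≥ 18 mo → does not qualify.
Product B: score 628 < 640; DTI 43.7% ≤ 45% → does not qualify.
Product C: score 628 ≥ 600; DTI 43.7% ≤ 45%; reserves 11.6 ≥ 9 mo → qualifies.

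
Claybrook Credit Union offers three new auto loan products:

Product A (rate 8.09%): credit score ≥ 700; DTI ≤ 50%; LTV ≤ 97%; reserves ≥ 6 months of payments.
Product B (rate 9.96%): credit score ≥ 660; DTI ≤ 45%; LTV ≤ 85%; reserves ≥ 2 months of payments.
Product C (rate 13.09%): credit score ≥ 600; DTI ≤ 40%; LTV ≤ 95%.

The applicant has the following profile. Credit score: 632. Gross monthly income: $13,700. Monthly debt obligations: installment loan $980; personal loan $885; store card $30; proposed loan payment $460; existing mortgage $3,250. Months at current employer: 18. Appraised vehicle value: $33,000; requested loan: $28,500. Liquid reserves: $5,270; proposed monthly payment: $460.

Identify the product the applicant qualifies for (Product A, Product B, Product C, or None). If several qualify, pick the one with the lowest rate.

None

Total debts = (980 + 885 + 30 + 460 + 3,250) = 5,605; DTI = 5,605/13,700 = 40.9%.
LTV = 28,500/33,000 = 86.4%.
Reserves = 5,270/460 = 11.5 months.
Product A: score 632 < 700; DTI 40.9% ≤ 50%; LTV 86.4% ≤ 97%; reserves 11.5 ≥ 6 mo → does not qualify.
Product B: score 632 < 660; DTI 40.9% ≤ 45%; LTV 86.4% > 85%; reserves 11.5 ≥ 2 mo → does not qualify.
Product C: score 632 ≥ 600; DTI 40.9% > 40%; LTV 86.4% ≤ 95% → does not qualify.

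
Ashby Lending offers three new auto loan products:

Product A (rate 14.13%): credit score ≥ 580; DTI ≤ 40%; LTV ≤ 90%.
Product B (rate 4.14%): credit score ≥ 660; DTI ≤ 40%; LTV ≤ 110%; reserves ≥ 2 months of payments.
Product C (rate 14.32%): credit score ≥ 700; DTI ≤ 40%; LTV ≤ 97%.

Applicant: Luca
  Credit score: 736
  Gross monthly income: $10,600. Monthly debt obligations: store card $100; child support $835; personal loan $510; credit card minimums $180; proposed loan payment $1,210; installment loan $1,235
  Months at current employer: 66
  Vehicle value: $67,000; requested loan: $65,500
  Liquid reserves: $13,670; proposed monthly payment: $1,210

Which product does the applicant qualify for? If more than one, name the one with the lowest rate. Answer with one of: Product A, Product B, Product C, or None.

Total debts = (100 + 835 + 510 + 180 + 1,210 + 1,235) = 4,070; DTI = 4,070/10,600 = 38.4%.
LTV = 65,500/67,000 = 97.8%.
Reserves = 13,670/1,210 = 11.3 months.
Product A: score 736 ≥ 580; DTI 38.4% ≤ 40%; LTV 97.8% > 90% → does not qualify.
Product B: score 736 ≥ 660; DTI 38.4% ≤ 40%; LTV 97.8% ≤ 110%; reserves 11.3 ≥ 2 mo → qualifies.
Product C: score 736 ≥ 700; DTI 38.4% ≤ 40%; LTV 97.8% > 97% → does not qualify.

Product B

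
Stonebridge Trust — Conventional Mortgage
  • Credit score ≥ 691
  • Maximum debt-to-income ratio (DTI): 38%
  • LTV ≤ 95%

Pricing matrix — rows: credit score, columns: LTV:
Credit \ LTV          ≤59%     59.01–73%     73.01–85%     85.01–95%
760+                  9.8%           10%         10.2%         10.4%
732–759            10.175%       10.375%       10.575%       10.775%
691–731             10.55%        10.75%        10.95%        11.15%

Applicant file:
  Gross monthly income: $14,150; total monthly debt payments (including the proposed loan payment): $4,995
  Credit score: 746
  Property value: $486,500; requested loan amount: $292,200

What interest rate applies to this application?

Credit score 746 ≥ 691; Debt-to-income = 4,995/14,150 = 35.3% — meets 38% limit
Loan-to-value = 292,200/486,500 = 60.1% — pass (95% max)
Score 746 is in the 732–759 band; LTV 60.1% is in the 59.01–73% band → 10.375%.

10.375%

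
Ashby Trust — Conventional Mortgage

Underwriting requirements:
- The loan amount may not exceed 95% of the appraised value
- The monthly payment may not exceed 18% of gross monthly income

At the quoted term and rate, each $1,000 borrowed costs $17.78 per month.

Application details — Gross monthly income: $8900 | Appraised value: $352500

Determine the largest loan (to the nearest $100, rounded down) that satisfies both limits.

Payment cap: 18% × $8,900 = $1,602/month.
At $17.78 per $1,000, that supports 1,602/17.78 × 1,000 ≈ $90,101 → $90,100.
LTV cap: 95% × $352,500 = $334,875 → $334,800.
Binding constraint: payment-to-income.

$90,100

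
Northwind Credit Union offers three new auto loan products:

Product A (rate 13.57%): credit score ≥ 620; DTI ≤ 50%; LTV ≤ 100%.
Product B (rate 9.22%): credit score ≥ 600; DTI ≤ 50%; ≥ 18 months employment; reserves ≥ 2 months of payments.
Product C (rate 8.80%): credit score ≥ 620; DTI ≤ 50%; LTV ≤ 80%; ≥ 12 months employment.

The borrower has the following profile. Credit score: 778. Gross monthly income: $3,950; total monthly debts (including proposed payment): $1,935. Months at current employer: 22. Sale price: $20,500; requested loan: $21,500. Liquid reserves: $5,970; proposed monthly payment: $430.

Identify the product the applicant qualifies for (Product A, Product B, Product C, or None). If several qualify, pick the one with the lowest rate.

Product B

DTI = 1,935/3,950 = 49%.
LTV = 21,500/20,500 = 104.9%.
Reserves = 5,970/430 = 13.9 months.
Product A: score 778 ≥ 620; DTI 49% ≤ 50%; LTV 104.9% > 100% → does not qualify.
Product B: score 778 ≥ 600; DTI 49% ≤ 50%; employment 22 ≥ 18 mo; reserves 13.9 ≥ 2 mo → qualifies.
Product C: score 778 ≥ 620; DTI 49% ≤ 50%; LTV 104.9% > 80%; employment 22 ≥ 12 mo → does not qualify.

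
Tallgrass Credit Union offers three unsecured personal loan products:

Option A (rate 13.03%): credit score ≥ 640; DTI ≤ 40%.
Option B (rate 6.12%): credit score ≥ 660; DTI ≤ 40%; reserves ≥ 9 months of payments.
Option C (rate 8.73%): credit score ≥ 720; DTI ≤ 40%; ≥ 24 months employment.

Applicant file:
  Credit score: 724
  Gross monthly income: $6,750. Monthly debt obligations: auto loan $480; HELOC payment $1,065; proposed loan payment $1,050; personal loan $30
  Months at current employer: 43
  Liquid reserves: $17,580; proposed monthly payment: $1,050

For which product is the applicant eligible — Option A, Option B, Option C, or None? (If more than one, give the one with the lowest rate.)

Option B

Total debts = (480 + 1,065 + 1,050 + 30) = 2,625; DTI = 2,625/6,750 = 38.9%.
Reserves = 17,580/1,050 = 16.7 months.
Option A: score 724 ≥ 640; DTI 38.9% ≤ 40% → qualifies.
Option B: score 724 ≥ 660; DTI 38.9% ≤ 40%; reserves 16.7 ≥ 9 mo → qualifies.
Option C: score 724 ≥ 720; DTI 38.9% ≤ 40%; employment 43 ≥ 24 mo → qualifies.
Qualifying: Option A, Option B, Option C. Lowest rate is 6.12% → Option B.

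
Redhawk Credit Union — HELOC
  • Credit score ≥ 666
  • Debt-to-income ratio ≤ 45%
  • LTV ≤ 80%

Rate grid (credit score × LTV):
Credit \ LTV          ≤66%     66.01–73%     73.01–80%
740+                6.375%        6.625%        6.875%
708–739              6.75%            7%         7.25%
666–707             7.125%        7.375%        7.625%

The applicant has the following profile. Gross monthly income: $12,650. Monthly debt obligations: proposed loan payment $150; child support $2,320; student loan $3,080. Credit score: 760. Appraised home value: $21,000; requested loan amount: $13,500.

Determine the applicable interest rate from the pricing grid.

6.375%

Credit score 760 ≥ 666; Total monthly debts = (150 + 2,320 + 3,080) = 5,550. Debt-to-income = 5,550/12,650 = 43.9% — meets 45% limit
LTV: 13,500 ÷ 21,000 = 64.3%, within 80% cap
Credit 760 → row 740+; LTV 64.3% → column ≤66%. Grid cell → 6.375%.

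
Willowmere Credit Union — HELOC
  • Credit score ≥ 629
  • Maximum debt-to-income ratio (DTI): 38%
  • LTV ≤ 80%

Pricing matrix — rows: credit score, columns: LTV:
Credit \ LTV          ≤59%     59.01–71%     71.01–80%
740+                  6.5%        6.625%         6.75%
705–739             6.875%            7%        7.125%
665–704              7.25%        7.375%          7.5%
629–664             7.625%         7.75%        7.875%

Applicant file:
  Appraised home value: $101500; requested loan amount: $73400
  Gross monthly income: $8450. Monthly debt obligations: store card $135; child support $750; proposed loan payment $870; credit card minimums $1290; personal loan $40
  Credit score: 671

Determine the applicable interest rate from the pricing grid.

Credit score 671 ≥ 629; Total monthly debts = (135 + 750 + 870 + 1,290 + 40) = 3,085. DTI = 3,085/8,450 = 36.5% ≤ 38%
LTV: 73,400 ÷ 101,500 = 72.3%, within 80% cap
Score 671 is in the 665–704 band; LTV 72.3% is in the 71.01–80% band → 7.5%.

7.5%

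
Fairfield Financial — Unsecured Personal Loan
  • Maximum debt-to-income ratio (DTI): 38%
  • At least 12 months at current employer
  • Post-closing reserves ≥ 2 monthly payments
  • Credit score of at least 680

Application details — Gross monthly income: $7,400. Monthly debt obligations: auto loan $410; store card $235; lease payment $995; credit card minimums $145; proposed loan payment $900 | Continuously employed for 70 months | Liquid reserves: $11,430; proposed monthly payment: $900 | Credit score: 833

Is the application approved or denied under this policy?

Approved

Total monthly debts = (410 + 235 + 995 + 145 + 900) = 2,685. DTI: 2,685 ÷ 7,400 = 36.3%, within the 38% cap
Employment 70 ≥ 12 months
Reserves = 11,430/900 = 12.7 months ≥ 2
Credit score 833 ≥ 680 (meets)
All criteria satisfied.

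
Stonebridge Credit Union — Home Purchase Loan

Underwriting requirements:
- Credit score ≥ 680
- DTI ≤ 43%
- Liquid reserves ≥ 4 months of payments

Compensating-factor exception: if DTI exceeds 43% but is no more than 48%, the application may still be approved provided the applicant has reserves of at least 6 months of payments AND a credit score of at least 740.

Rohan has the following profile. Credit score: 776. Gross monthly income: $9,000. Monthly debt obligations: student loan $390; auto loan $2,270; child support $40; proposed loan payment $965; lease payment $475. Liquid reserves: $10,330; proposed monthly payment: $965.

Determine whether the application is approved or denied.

Approved

Credit score 776 ≥ 680 (meets base)
Total debts = (390 + 2,270 + 40 + 965 + 475) = 4,140. DTI = 4,140/9,000 = 46% > 43% — standard DTI limit exceeded.
Reserves: 10,330 ÷ 965 = 10.7 months (meets 4-month minimum)
DTI 46% is within the 43%–48% exception band; checking compensating factors.
Reserves 10.7 ≥ 6 months; credit score 776 ≥ 740.
Both compensating conditions met → exception applies.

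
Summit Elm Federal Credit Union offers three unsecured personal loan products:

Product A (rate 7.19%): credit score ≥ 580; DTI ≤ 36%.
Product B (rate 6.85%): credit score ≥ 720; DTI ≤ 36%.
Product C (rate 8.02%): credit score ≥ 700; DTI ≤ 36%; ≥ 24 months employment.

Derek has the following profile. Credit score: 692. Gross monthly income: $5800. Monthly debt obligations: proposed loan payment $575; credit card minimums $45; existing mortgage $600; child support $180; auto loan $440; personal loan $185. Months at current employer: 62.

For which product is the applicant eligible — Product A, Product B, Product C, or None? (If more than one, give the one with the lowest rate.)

Product A

Total debts = (575 + 45 + 600 + 180 + 440 + 185) = 2,025; DTI = 2,025/5,800 = 34.9%.
Product A: score 692 ≥ 580; DTI 34.9% ≤ 36% → qualifies.
Product B: score 692 < 720; DTI 34.9% ≤ 36% → does not qualify.
Product C: score 692 < 700; DTI 34.9% ≤ 36%; employment 62 ≥ 24 mo → does not qualify.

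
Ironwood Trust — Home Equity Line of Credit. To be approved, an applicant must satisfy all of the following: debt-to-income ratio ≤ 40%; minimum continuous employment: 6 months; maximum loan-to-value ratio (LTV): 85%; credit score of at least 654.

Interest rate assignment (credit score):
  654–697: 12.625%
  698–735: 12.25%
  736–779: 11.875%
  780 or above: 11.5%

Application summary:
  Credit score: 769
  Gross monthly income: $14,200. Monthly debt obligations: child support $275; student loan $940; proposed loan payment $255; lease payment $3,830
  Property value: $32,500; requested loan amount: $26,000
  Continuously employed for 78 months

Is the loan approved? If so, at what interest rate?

Credit score 769 ≥ 654 (meets minimum)
Loan-to-value = 26,000/32,500 = 80% — pass (85% max)
Employment 78 ≥ 6 months
Total monthly debts = (275 + 940 + 255 + 3,830) = 5,300. Debt-to-income = 5,300/14,200 = 37.3% — meets 40% limit
All requirements met. Score 769 falls in the 736–779 tier → 11.875%.

Approved at 11.875%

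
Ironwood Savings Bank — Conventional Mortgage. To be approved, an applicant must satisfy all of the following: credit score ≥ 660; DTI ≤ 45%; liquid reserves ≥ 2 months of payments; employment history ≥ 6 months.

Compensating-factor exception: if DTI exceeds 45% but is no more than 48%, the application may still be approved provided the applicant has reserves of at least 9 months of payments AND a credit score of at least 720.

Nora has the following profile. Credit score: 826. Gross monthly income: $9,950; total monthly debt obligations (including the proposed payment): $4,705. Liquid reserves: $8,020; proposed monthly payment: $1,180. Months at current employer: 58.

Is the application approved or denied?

Credit score 826 ≥ 660 (meets base)
DTI = 4,705/9,950 = 47.3% > 45% — standard DTI limit exceeded.
Reserves: 8,020 ÷ 1,180 = 6.8 months (meets 2-month minimum)
Employment 58 ≥ 6 months
DTI 47.3% is within the 45%–48% exception band; checking compensating factors.
Reserves 6.8 < 9 months; credit score 826 ≥ 720.
Override conditions not both satisfied; exception does not apply.

Denied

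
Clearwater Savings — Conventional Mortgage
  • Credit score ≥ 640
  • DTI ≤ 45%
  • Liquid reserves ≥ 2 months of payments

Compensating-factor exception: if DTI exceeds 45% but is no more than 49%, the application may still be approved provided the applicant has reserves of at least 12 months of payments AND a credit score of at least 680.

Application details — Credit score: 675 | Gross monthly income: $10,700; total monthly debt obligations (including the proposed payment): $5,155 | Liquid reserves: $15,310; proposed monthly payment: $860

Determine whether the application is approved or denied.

Denied

Credit score 675 ≥ 640 (meets base)
DTI: 5,155 ÷ 10,700 = 48.2%, over the 45% base limit.
Reserves: 15,310 ÷ 860 = 17.8 months (meets 2-month minimum)
48.2% falls in the override range (45%–49%), so the compensating-factor test applies.
Reserves 17.8 ≥ 12 months; credit score 675 < 680.
Override conditions not both satisfied; exception does not apply.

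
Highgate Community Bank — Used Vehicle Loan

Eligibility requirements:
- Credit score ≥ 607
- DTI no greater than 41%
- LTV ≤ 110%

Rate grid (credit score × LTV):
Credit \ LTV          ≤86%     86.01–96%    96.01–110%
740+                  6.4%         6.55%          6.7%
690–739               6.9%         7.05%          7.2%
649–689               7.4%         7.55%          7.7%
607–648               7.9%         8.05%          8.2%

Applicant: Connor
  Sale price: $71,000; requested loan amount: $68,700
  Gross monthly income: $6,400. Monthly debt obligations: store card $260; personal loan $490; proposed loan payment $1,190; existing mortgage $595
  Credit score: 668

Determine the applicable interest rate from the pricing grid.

7.7%

Credit score 668 ≥ 607; Total monthly debts = (260 + 490 + 1,190 + 595) = 2,535. Debt-to-income = 2,535/6,400 = 39.6% — meets 41% limit
LTV = 68,700/71,000 = 96.8% ≤ 110%
Score 668 is in the 649–689 band; LTV 96.8% is in the 96.01–110% band → 7.7%.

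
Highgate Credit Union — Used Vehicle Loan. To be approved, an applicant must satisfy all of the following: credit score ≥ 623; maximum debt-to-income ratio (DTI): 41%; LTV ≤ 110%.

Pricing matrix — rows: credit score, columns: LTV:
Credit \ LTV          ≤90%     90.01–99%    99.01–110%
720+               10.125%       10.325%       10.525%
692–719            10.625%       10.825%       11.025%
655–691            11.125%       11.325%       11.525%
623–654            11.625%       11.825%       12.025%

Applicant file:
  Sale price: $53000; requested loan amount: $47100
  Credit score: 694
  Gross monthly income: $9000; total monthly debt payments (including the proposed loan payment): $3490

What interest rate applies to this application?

Credit score 694 ≥ 623; DTI: 3,490 ÷ 9,000 = 38.8%, within the 41% cap
LTV = 47,100/53,000 = 88.9% ≤ 110%
Row: 694 falls in 692–719. Column: 88.9% falls in ≤90%. Rate = 10.625%.

10.625%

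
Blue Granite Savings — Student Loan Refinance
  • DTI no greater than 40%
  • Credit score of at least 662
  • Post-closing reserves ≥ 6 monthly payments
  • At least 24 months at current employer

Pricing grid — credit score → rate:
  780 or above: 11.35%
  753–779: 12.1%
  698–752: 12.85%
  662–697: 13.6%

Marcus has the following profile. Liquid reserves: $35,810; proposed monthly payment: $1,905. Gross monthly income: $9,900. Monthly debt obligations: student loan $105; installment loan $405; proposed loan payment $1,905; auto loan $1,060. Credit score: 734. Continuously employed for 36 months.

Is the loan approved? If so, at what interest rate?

Credit score 734 ≥ 662 (meets minimum)
Employment 36 ≥ 24 months
Reserves: 35,810 ÷ 1,905 = 18.8 months (meets 6-month minimum)
Total monthly debts = (105 + 405 + 1,905 + 1,060) = 3,475. DTI = 3,475/9,900 = 35.1% ≤ 40%
All requirements met. Score 734 falls in the 698–752 tier → 12.85%.

Approved at 12.85%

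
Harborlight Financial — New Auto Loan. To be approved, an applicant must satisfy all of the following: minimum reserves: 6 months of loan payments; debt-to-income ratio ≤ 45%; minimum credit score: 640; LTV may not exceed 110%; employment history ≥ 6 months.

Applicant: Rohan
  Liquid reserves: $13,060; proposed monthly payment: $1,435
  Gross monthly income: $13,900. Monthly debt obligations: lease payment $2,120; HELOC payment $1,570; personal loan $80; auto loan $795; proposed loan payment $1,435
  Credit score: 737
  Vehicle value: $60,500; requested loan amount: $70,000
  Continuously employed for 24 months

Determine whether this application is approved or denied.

Liquid reserves cover 13,060/1,435 = 9.1 months — ≥ 6 required
Total monthly debts = (2,120 + 1,570 + 80 + 795 + 1,435) = 6,000. DTI = 6,000/13,900 = 43.2% ≤ 45%
Credit score 737 ≥ 640 (meets)
LTV: 70,000 ÷ 60,500 = 115.7%, exceeds 110% cap
Employment 24 ≥ 6 months
Fails on LTV.

Denied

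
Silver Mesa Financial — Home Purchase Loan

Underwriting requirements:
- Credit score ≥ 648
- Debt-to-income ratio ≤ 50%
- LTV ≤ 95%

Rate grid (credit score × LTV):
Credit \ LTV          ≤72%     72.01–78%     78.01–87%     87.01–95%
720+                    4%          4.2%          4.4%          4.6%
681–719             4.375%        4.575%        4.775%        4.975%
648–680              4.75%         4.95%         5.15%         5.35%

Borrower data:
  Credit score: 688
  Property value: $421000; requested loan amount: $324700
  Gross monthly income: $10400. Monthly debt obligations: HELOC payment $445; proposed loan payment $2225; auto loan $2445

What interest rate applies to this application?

4.575%

Credit score 688 ≥ 648; Total monthly debts = (445 + 2,225 + 2,445) = 5,115. Debt-to-income = 5,115/10,400 = 49.2% — meets 50% limit
Loan-to-value = 324,700/421,000 = 77.1% — pass (95% max)
Credit 688 → row 681–719; LTV 77.1% → column 72.01–78%. Grid cell → 4.575%.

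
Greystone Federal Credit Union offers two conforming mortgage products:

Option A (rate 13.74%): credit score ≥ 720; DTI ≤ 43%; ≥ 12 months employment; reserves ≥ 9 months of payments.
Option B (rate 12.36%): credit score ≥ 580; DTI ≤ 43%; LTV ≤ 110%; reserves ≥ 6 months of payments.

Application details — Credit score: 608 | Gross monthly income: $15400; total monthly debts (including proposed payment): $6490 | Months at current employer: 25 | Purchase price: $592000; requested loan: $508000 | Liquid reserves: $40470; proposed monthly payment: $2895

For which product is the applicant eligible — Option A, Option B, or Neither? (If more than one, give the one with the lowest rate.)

Option B

DTI = 6,490/15,400 = 42.1%.
LTV = 508,000/592,000 = 85.8%.
Reserves = 40,470/2,895 = 14.0 months.
Option A: score 608 < 720; DTI 42.1% ≤ 43%; employment 25 ≥ 12 mo; reserves 14.0 ≥ 9 mo → does not qualify.
Option B: score 608 ≥ 580; DTI 42.1% ≤ 43%; LTV 85.8% ≤ 110%; reserves 14.0 ≥ 6 mo → qualifies.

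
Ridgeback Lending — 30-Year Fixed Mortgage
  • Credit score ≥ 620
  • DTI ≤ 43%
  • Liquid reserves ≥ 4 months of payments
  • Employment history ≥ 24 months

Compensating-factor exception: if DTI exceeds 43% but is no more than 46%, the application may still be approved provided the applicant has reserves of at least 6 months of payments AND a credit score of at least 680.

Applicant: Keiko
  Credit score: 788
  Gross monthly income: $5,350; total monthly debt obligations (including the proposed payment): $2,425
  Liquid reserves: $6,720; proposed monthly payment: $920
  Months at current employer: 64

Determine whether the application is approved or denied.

Credit score 788 ≥ 620 (meets base)
DTI: 2,425 ÷ 5,350 = 45.3%, over the 43% base limit.
Reserves = 6,720/920 = 7.3 months ≥ 4
Employment 64 ≥ 24 months
45.3% falls in the override range (43%–46%), so the compensating-factor test applies.
Override check — reserves: 7.3 mo (ok); score: 788 (ok).
Both override conditions satisfied; DTI exception granted.

Approved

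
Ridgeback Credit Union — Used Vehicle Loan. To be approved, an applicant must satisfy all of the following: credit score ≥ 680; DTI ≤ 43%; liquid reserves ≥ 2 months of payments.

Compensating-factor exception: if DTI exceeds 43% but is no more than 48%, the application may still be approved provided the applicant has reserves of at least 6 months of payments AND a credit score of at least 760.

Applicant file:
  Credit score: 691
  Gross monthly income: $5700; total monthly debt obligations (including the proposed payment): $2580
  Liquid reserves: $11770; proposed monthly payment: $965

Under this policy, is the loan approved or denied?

Credit score 691 ≥ 680 (meets base)
DTI = 2,580/5,700 = 45.3% > 43% — standard DTI limit exceeded.
Reserves: 11,770 ÷ 965 = 12.2 months (meets 2-month minimum)
45.3% falls in the override range (43%–48%), so the compensating-factor test applies.
Override check — reserves: 12.2 mo (ok); score: 691 (below 760).
Override conditions not both satisfied; exception does not apply.

Denied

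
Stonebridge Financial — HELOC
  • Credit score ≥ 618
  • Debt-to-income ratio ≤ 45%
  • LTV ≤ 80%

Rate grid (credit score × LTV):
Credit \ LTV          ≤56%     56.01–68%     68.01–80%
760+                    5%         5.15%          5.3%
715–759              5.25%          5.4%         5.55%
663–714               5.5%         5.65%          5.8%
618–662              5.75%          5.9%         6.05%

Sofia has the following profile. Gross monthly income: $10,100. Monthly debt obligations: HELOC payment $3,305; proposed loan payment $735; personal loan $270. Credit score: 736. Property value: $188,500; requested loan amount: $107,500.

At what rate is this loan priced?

5.4%

Credit score 736 ≥ 618; Total monthly debts = (3,305 + 735 + 270) = 4,310. DTI = 4,310/10,100 = 42.7% ≤ 45%
LTV: 107,500 ÷ 188,500 = 57%, within 80% cap
Score 736 is in the 715–759 band; LTV 57% is in the 56.01–68% band → 5.4%.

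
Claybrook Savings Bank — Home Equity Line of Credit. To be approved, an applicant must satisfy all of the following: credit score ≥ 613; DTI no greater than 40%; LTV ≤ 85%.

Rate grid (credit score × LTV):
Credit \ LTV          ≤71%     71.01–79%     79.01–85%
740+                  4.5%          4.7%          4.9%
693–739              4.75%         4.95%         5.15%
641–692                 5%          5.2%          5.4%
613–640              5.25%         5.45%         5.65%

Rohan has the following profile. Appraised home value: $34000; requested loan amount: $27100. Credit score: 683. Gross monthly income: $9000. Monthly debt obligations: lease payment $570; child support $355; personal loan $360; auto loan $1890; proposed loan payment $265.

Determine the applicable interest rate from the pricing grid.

Credit score 683 ≥ 613; Total monthly debts = (570 + 355 + 360 + 1,890 + 265) = 3,440. DTI = 3,440/9,000 = 38.2% ≤ 40%
LTV: 27,100 ÷ 34,000 = 79.7%, within 85% cap
Score 683 is in the 641–692 band; LTV 79.7% is in the 79.01–85% band → 5.4%.

5.4%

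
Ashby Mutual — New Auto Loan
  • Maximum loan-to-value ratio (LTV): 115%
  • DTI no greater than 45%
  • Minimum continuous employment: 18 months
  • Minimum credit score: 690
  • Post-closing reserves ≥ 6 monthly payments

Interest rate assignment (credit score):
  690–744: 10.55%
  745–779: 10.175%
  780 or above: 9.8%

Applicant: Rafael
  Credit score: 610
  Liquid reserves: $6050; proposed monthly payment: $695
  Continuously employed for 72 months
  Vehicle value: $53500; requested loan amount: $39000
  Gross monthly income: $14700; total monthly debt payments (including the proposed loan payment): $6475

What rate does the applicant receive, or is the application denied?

Denied

Credit score 610 < 690 (below minimum)
Reserves: 6,050 ÷ 695 = 8.7 months (meets 6-month minimum)
DTI = 6,475/14,700 = 44% ≤ 45%
LTV: 39,000 ÷ 53,500 = 72.9%, within 115% cap
Employment 72 ≥ 18 months
Not all requirements met → denied.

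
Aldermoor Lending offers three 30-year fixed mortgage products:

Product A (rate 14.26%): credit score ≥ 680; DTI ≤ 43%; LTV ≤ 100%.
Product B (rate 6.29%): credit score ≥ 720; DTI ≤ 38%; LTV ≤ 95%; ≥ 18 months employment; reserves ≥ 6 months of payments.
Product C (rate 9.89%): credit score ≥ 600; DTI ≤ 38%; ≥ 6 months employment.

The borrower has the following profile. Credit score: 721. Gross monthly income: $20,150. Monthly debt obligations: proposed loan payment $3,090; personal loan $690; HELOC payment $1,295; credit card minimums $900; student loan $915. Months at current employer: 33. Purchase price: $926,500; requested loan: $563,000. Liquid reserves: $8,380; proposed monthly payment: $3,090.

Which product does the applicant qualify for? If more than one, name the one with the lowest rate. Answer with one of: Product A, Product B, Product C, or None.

Total debts = (3,090 + 690 + 1,295 + 900 + 915) = 6,890; DTI = 6,890/20,150 = 34.2%.
LTV = 563,000/926,500 = 60.8%.
Reserves = 8,380/3,090 = 2.7 months.
Product A: score 721 ≥ 680; DTI 34.2% ≤ 43%; LTV 60.8% ≤ 100% → qualifies.
Product B: score 721 ≥ 720; DTI 34.2% ≤ 38%; LTV 60.8% ≤ 95%; employment 33 ≥ 18 mo; reserves 2.7 < 6 mo → does not qualify.
Product C: score 721 ≥ 600; DTI 34.2% ≤ 38%; employment 33 ≥ 6 mo → qualifies.
Qualifying: Product A, Product C. Lowest rate is 9.89% → Product C.

Product C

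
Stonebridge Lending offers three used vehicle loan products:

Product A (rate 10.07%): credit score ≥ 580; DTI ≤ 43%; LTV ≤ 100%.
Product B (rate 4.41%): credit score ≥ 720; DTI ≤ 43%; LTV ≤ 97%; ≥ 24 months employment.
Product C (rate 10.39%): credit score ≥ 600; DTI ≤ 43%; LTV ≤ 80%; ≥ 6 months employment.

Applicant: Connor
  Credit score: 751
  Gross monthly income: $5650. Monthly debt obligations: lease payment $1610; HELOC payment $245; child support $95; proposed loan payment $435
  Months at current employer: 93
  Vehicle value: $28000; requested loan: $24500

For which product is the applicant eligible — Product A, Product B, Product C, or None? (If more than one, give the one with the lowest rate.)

Product B

Total debts = (1,610 + 245 + 95 + 435) = 2,385; DTI = 2,385/5,650 = 42.2%.
LTV = 24,500/28,000 = 87.5%.
Product A: score 751 ≥ 580; DTI 42.2% ≤ 43%; LTV 87.5% ≤ 100% → qualifies.
Product B: score 751 ≥ 720; DTI 42.2% ≤ 43%; LTV 87.5% ≤ 97%; employment 93 ≥ 24 mo → qualifies.
Product C: score 751 ≥ 600; DTI 42.2% ≤ 43%; LTV 87.5% > 80%; employment 93 ≥ 6 mo → does not qualify.
Qualifying: Product A, Product B. Lowest rate is 4.41% → Product B.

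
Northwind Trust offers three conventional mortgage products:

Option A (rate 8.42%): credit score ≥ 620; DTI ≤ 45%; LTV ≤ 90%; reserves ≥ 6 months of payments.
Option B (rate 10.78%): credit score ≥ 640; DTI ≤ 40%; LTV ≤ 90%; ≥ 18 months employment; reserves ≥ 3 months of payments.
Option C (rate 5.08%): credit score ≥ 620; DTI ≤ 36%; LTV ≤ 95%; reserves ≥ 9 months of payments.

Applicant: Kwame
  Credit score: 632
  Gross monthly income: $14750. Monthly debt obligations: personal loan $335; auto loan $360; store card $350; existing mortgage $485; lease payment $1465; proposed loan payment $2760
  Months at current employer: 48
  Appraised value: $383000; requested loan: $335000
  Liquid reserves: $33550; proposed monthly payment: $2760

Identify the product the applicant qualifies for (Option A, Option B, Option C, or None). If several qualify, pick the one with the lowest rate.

Total debts = (335 + 360 + 350 + 485 + 1,465 + 2,760) = 5,755; DTI = 5,755/14,750 = 39%.
LTV = 335,000/383,000 = 87.5%.
Reserves = 33,550/2,760 = 12.2 months.
Option A: score 632 ≥ 620; DTI 39% ≤ 45%; LTV 87.5% ≤ 90%; reserves 12.2 ≥ 6 mo → qualifies.
Option B: score 632 < 640; DTI 39% ≤ 40%; LTV 87.5% ≤ 90%; employment 48 ≥ 18 mo; reserves 12.2 ≥ 3 mo → does not qualify.
Option C: score 632 ≥ 620; DTI 39% > 36%; LTV 87.5% ≤ 95%; reserves 12.2 ≥ 9 mo → does not qualify.

Option A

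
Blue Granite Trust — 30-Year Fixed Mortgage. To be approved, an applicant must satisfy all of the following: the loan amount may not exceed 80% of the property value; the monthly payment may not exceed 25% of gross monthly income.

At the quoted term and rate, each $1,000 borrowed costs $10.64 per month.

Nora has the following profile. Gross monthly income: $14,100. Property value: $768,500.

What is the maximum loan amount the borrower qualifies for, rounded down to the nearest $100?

$331,200

Payment cap: 25% × $14,100 = $3,525/month.
At $10.64 per $1,000, that supports 3,525/10.64 × 1,000 ≈ $331,296 → $331,200.
LTV cap: 80% × $768,500 = $614,800 → $614,800.
Binding constraint: payment-to-income.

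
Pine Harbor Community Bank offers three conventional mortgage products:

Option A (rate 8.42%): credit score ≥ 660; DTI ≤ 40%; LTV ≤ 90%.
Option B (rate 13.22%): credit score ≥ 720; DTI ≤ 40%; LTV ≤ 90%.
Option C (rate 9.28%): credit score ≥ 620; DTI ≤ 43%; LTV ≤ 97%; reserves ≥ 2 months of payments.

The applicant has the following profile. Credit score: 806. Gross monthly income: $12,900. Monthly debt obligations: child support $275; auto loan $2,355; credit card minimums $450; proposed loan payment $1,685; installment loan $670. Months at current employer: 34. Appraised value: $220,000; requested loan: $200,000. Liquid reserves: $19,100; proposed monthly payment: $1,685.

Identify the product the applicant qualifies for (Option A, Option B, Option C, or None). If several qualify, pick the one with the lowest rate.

Total debts = (275 + 2,355 + 450 + 1,685 + 670) = 5,435; DTI = 5,435/12,900 = 42.1%.
LTV = 200,000/220,000 = 90.9%.
Reserves = 19,100/1,685 = 11.3 months.
Option A: score 806 ≥ 660; DTI 42.1% > 40%; LTV 90.9% > 90% → does not qualify.
Option B: score 806 ≥ 720; DTI 42.1% > 40%; LTV 90.9% > 90% → does not qualify.
Option C: score 806 ≥ 620; DTI 42.1% ≤ 43%; LTV 90.9% ≤ 97%; reserves 11.3 ≥ 2 mo → qualifies.

Option C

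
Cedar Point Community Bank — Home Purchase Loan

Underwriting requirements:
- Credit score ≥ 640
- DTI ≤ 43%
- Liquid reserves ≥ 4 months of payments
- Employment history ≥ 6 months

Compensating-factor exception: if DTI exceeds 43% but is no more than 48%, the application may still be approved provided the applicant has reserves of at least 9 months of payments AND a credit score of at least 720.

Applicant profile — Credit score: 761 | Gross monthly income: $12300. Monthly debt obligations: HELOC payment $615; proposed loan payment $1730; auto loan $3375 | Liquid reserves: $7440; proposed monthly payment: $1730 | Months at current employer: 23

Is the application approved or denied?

Credit score 761 ≥ 640 (meets base)
Total debts = (615 + 1,730 + 3,375) = 5,720. DTI = 5,720/12,300 = 46.5% > 43% — standard DTI limit exceeded.
Reserves = 7,440/1,730 = 4.3 months ≥ 4
Employment 23 ≥ 6 months
46.5% falls in the override range (43%–48%), so the compensating-factor test applies.
Reserves 4.3 < 9 months; credit score 761 ≥ 720.
Compensating-factor requirement not fully met.

Denied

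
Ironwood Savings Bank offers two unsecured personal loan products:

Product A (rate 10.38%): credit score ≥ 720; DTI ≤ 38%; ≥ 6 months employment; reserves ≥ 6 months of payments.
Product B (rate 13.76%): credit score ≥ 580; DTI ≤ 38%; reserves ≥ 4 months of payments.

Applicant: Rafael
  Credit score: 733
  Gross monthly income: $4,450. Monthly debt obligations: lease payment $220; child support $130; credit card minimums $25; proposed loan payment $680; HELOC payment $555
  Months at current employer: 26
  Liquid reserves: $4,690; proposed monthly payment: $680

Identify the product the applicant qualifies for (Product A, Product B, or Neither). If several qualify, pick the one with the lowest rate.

Product A

Total debts = (220 + 130 + 25 + 680 + 555) = 1,610; DTI = 1,610/4,450 = 36.2%.
Reserves = 4,690/680 = 6.9 months.
Product A: score 733 ≥ 720; DTI 36.2% ≤ 38%; employment 26 ≥ 6 mo; reserves 6.9 ≥ 6 mo → qualifies.
Product B: score 733 ≥ 580; DTI 36.2% ≤ 38%; reserves 6.9 ≥ 4 mo → qualifies.
Qualifying: Product A, Product B. Lowest rate is 10.38% → Product A.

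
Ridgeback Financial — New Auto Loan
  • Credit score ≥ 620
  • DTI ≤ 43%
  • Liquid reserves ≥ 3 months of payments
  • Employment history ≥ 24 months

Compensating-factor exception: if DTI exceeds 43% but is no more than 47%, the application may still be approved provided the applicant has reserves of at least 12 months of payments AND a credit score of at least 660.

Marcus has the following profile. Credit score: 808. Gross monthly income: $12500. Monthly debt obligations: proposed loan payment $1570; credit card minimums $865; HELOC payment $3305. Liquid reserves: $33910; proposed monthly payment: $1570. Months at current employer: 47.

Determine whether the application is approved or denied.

Approved

Credit score 808 ≥ 620 (meets base)
Total debts = (1,570 + 865 + 3,305) = 5,740. DTI: 5,740 ÷ 12,500 = 45.9%, over the 43% base limit.
Liquid reserves cover 33,910/1,570 = 21.6 months — ≥ 3 required
Employment 47 ≥ 24 months
DTI 45.9% is within the 43%–47% exception band; checking compensating factors.
Reserves 21.6 ≥ 12 months; credit score 808 ≥ 660.
Both compensating conditions met → exception applies.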